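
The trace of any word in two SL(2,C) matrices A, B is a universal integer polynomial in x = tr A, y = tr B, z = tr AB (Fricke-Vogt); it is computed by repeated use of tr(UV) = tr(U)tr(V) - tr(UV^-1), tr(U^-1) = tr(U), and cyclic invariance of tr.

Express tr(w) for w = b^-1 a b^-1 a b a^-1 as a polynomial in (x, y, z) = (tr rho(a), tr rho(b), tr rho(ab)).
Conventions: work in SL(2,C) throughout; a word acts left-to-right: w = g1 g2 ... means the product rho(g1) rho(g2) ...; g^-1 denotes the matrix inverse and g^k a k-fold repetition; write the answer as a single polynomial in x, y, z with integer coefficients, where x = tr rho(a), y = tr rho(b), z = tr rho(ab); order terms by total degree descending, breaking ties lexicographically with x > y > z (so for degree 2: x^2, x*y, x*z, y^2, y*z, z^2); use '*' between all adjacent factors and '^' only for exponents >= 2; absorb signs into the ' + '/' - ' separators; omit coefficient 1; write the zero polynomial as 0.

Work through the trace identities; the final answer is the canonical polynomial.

next, tr(a^2 b) = tr(a)*tr(b a) - tr(b) = x*z - y
tr(a^2) = tr(a)*tr(a) - tr(1) = x^2 - 2
next, tr(a b^2 a) = tr(b)*tr(a^2 b) - tr(a^2) = x*y*z - x^2 - y^2 + 2
tr(a b a b) = tr(b a)*tr(b a) - tr(1) = z^2 - 2
next, tr(a b^2 a b) = tr(b)*tr(a b a b) - tr(a b a) = y*z^2 - x*z - y
and tr(b a b^-1 a b) = tr(a b^2 a)*tr(b) - tr(a b^2 a b) = x*y^2*z - x^2*y - y^3 - y*z^2 + x*z + 3*y
tr(b a b) = tr(b)*tr(a b) - tr(a) = y*z - x
tr(a b a b a) = tr(a)*tr(b a b a) - tr(b a b) = x*z^2 - y*z - x
next, tr(a b a b a b) = tr(b a)*tr(b a b a) - tr(b^-1 a^-1) = z^3 - 3*z
tr(b a b^-1 a b a) = tr(a b a b a)*tr(b) - tr(a b a b a b) = x*y*z^2 - y^2*z - z^3 - x*y + 3*z
tr(a b^-1 a b a^-1 b) = tr(b a b^-1 a b)*tr(a) - tr(b a b^-1 a b a) = x^2*y^2*z - x^3*y - x*y^3 - 2*x*y*z^2 + x^2*z + y^2*z + z^3 + 4*x*y - 3*z
and tr(b^-1 a b^-1 a b a^-1) = tr(a b^-1 a b a^-1)*tr(b) - tr(a b^-1 a b a^-1 b) = -x^2*y^2*z + x^3*y + x*y^3 + 2*x*y*z^2 - x^2*z - y^2*z - z^3 - 3*x*y + 3*z

-x^2*y^2*z + x^3*y + x*y^3 + 2*x*y*z^2 - x^2*z - y^2*z - z^3 - 3*x*y + 3*z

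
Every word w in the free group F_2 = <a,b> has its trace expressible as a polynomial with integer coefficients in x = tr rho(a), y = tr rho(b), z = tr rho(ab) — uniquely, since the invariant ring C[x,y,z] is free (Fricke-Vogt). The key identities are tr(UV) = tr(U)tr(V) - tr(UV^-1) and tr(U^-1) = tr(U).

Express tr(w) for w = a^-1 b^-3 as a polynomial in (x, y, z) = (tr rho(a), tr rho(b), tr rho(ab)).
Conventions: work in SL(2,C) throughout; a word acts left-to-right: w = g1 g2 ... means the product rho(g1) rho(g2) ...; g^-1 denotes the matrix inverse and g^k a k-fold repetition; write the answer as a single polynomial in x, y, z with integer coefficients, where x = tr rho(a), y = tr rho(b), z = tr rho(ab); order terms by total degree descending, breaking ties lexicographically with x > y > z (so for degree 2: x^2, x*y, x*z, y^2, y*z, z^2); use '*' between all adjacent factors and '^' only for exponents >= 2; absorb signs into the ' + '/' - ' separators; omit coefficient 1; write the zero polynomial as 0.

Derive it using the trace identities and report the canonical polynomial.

and trace(b^-1) = trace(b) = y
next, trace(b^-2) = trace(b^-1) * trace(b) - trace(1) = y^2 - 2
next, trace(a b^-1) = trace(a) * trace(b) - trace(a b) = x*y - z
trace(b^-2 a) = trace(a b^-1) * trace(b) - trace(a) = x*y^2 - y*z - x
trace(b^-1 a^-1 b^-1) = trace(b^-2) * trace(a) - trace(b^-2 a) = y*z - x
next, trace(a^-1 b^-3) = trace(b^-1 a^-1 b^-1) * trace(b) - trace(b^-1 a^-1) = y^2*z - x*y - z

y^2*z - x*y - z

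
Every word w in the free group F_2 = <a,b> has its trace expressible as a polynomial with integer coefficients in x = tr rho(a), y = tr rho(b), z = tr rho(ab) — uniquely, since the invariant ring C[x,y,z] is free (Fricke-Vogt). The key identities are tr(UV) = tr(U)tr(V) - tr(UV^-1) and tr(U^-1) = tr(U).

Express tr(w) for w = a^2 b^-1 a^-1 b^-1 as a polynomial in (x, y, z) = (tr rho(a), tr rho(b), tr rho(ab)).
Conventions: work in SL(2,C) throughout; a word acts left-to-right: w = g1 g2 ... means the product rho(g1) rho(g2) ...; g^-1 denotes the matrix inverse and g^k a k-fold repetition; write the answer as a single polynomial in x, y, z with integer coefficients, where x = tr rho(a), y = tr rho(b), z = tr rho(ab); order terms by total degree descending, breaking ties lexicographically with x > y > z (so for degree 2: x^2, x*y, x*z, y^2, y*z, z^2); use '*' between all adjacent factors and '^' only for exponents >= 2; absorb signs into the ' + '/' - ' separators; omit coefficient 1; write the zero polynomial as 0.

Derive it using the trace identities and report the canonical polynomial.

x^2*y*z - x^3 - x*z^2 - y*z + 3*x

use: tr(a b^-1) = tr(a) * tr(b) - tr(a b) = x*y - z
tr(a^2 b) = tr(a) * tr(b a) - tr(b) = x*z - y
tr(a^2) = tr(a) * tr(a) - tr(1) = x^2 - 2
tr(b a^2 b) = tr(b) * tr(a^2 b) - tr(a^2) = x*y*z - x^2 - y^2 + 2
tr(b a b a) = tr(a b) * tr(a b) - tr(1)   [split at repeated a] = z^2 - 2
use: tr(b a b) = tr(b) * tr(a b) - tr(a) = y*z - x
tr(b a^2 b a) = tr(a) * tr(b a b a) - tr(b a b) = x*z^2 - y*z - x
tr(a^-1 b a^2 b) = tr(b a^2 b) * tr(a) - tr(b a^2 b a) = x^2*y*z - x^3 - x*y^2 - x*z^2 + y*z + 3*x
tr(a^2 b^-1 a^-1 b) = tr(a^-1 b a^2) * tr(b) - tr(a^-1 b a^2 b) = -x^2*y*z + x^3 + x*y^2 + x*z^2 - 3*x
tr(a^2 b^-1 a^-1 b^-1) = tr(a^2 b^-1 a^-1) * tr(b) - tr(a^2 b^-1 a^-1 b) = x^2*y*z - x^3 - x*z^2 - y*z + 3*x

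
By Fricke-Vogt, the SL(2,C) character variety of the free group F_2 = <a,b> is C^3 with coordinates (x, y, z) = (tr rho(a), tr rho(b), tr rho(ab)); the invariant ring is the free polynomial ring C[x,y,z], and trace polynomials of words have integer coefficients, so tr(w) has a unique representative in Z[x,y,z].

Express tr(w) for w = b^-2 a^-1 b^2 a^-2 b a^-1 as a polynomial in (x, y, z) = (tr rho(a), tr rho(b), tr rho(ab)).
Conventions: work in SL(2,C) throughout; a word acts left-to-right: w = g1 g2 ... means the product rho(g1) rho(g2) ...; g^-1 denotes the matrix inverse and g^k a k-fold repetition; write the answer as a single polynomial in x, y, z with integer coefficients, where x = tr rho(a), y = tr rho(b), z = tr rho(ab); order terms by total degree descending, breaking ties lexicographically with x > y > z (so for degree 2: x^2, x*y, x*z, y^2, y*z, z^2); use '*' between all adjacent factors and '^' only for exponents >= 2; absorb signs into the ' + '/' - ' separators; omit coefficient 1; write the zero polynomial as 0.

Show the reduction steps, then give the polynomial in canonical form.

use: tr(b a^-1) = tr(b)*tr(a) - tr(b a) = x*y - z
use: tr(b a^-2) = tr(b a^-1)*tr(a) - tr(b) = x^2*y - x*z - y
tr(b^2) = tr(b)*tr(b) - tr(1) = y^2 - 2
tr(b^2 a) = tr(b)*tr(a b) - tr(a) = y*z - x
use: tr(b^2 a^-1) = tr(b^2)*tr(a) - tr(b^2 a) = x*y^2 - y*z - x
use: tr(b a b^2) = tr(b)*tr(a b^2) - tr(a b) = y^2*z - x*y - z
apply: tr(a b a b) = tr(a b)*tr(a b) - tr(1) = z^2 - 2
tr(a b a) = tr(a)*tr(b a) - tr(b) = x*z - y
apply: tr(b a b^2 a) = tr(b)*tr(a b a b) - tr(a b a) = y*z^2 - x*z - y
use: tr(a^-1 b a b^2) = tr(b a b^2)*tr(a) - tr(b a b^2 a) = x*y^2*z - x^2*y - y*z^2 + y
tr(a b^2 a^-2 b) = tr(a^-1 b a b^2)*tr(a) - tr(a^-1 b a b^2 a) = x^2*y^2*z - x^3*y - x*y*z^2 - y^2*z + 2*x*y + z
apply: tr(b^2 a^-2 b^-1 a) = tr(a b^2 a^-2)*tr(b) - tr(a b^2 a^-2 b) = -x^2*y^2*z + x^3*y + x*y^3 + x*y*z^2 - 3*x*y - z
use: tr(b^-1 a^-1 b^2 a^-2) = tr(b^2 a^-2 b^-1)*tr(a) - tr(b^2 a^-2 b^-1 a) = x^2*y^2*z - x*y^3 - x*y*z^2 - x^2*z + 2*x*y + z
tr(a^2 b^2) = tr(a)*tr(b^2 a) - tr(b^2) = x*y*z - x^2 - y^2 + 2
tr(a b^3 a) = tr(b)*tr(a^2 b^2) - tr(a^2 b) = x*y^2*z - x^2*y - y^3 - x*z + 3*y
tr(a b^3 a b) = tr(b)*tr(a b a b^2) - tr(a b a b) = y^2*z^2 - x*y*z - y^2 - z^2 + 2
tr(b^3 a b^-1 a) = tr(a b^3 a)*tr(b) - tr(a b^3 a b) = x*y^3*z - x^2*y^2 - y^4 - y^2*z^2 + 4*y^2 + z^2 - 2
apply: tr(b a b^-1 a^-1 b^2) = tr(b^3 a b^-1)*tr(a) - tr(b^3 a b^-1 a) = -x*y^3*z + x^2*y^2 + y^4 + y^2*z^2 + x*y*z - x^2 - 4*y^2 - z^2 + 2
tr(a b a b a b) = tr(a b a b)*tr(a b) - tr(b a) = z^3 - 3*z
apply: tr(a b a b a) = tr(a)*tr(b a b a) - tr(b a b) = x*z^2 - y*z - x
apply: tr(b^2 a b a b a) = tr(b)*tr(a b a b a b) - tr(a b a b a) = y*z^3 - x*z^2 - 2*y*z + x
apply: tr(a^-1 b^2 a b a b) = tr(b^2 a b a b)*tr(a) - tr(b^2 a b a b a) = x*y^2*z^2 - x^2*y*z - y*z^3 - x*y^2 + 2*y*z + x
use: tr(b a b^-1 a^-1 b^2 a) = tr(a^-1 b^2 a b a)*tr(b) - tr(a^-1 b^2 a b a b) = -x*y^2*z^2 + x^2*y*z + y^3*z + y*z^3 - 3*y*z - x
apply: tr(a^-1 b a b^-1 a^-1 b^2) = tr(b a b^-1 a^-1 b^2)*tr(a) - tr(b a b^-1 a^-1 b^2 a) = -x^2*y^3*z + x^3*y^2 + x*y^4 + 2*x*y^2*z^2 - y^3*z - y*z^3 - x^3 - 4*x*y^2 - x*z^2 + 3*y*z + 3*x
apply: tr(a^-1 b^2 a^-2 b a b^-1) = tr(a^-1 b a b^-1 a^-1 b^2)*tr(a) - tr(a^-1 b a b^-1 a^-1 b^2 a) = -x^3*y^3*z + x^4*y^2 + x^2*y^4 + 2*x^2*y^2*z^2 - x*y*z^3 - x^4 - 5*x^2*y^2 - x^2*z^2 - y^4 - y^2*z^2 + 2*x*y*z + 4*x^2 + 4*y^2 + z^2 - 2
apply: tr(b^3) = tr(b)*tr(b^2) - tr(b) = y^3 - 3*y
tr(a^-1 b^3) = tr(b^3)*tr(a) - tr(b^3 a) = x*y^3 - y^2*z - 2*x*y + z
tr(b^2 a^-2 b) = tr(a^-1 b^3)*tr(a) - tr(a^-1 b^3 a) = x^2*y^3 - x*y^2*z - 2*x^2*y - y^3 + x*z + 3*y
tr(b^-2 a^-1 b^2 a^-2 b a) = tr(a^-1 b^2 a^-2 b a b^-1)*tr(b) - tr(a^-1 b^2 a^-2 b a) = -x^3*y^4*z + x^4*y^3 + x^2*y^5 + 2*x^2*y^3*z^2 - x*y^2*z^3 - x^4*y - 6*x^2*y^3 - x^2*y*z^2 - y^5 - y^3*z^2 + 3*x*y^2*z + 6*x^2*y + 5*y^3 + y*z^2 - x*z - 5*y
tr(b^-2 a^-1 b^2 a^-2 b a^-1) = tr(b^-2 a^-1 b^2 a^-2 b)*tr(a) - tr(b^-2 a^-1 b^2 a^-2 b a) = x^3*y^4*z - x^4*y^3 - x^2*y^5 - 2*x^2*y^3*z^2 + x^3*y^2*z + x*y^2*z^3 + x^4*y + 5*x^2*y^3 + y^5 + y^3*z^2 - x^3*z - 3*x*y^2*z - 4*x^2*y - 5*y^3 - y*z^2 + 2*x*z + 5*y

x^3*y^4*z - x^4*y^3 - x^2*y^5 - 2*x^2*y^3*z^2 + x^3*y^2*z + x*y^2*z^3 + x^4*y + 5*x^2*y^3 + y^5 + y^3*z^2 - x^3*z - 3*x*y^2*z - 4*x^2*y - 5*y^3 - y*z^2 + 2*x*z + 5*y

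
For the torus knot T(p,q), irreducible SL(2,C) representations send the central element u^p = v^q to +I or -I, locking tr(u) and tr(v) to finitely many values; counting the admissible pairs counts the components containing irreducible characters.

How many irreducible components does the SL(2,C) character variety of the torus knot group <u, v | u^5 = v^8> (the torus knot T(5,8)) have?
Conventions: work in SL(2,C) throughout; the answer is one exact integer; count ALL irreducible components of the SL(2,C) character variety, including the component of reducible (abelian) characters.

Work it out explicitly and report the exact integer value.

15

Gamma = < u, v | u^5 = v^8 > (torus knot T(5,8)); the central element u^5 = v^8 acts as +I or -I in any irreducible SL(2,C) representation.
This locks tr(u) to 2*cos(pi*alpha/5), alpha in 1..4, and tr(v) to 2*cos(pi*beta/8), beta in 1..7, on each component of irreducible characters.
The two central values (-1)^alpha I and (-1)^beta I must be the same matrix, so alpha and beta share a parity.
Enumerate parity-matched pairs: 2*4 odd-odd plus 2*3 even-even gives 14.
That is 14 components of irreducible characters, and with the reducible (abelian) component the total is 15.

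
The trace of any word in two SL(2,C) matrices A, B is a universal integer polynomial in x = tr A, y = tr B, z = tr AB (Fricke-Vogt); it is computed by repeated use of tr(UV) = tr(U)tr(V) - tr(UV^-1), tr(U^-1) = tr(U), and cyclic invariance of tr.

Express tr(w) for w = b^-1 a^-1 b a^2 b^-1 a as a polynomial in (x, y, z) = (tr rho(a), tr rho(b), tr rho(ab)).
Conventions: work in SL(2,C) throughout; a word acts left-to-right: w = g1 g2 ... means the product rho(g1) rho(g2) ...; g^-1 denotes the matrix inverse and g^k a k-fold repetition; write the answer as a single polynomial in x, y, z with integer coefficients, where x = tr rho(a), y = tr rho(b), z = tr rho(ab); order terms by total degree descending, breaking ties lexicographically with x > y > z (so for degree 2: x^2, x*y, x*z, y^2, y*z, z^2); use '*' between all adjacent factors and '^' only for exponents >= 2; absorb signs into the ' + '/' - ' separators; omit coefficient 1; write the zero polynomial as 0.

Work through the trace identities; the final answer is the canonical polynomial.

-x^3*y^2*z + x^4*y + x^2*y^3 + 2*x^2*y*z^2 - x^3*z - x*y^2*z - x*z^3 - 3*x^2*y + 3*x*z - y

tr(a^2) = tr(a) tr(a) - tr(1)  (reduce the a square) = x^2 - 2
so tr(a^3) = tr(a) tr(a^2) - tr(a)  (reduce the a square) = x^3 - 3*x
so tr(a b a) = tr(a) tr(b a) - tr(b)  (reduce the a square) = x*z - y
tr(a^3 b) = tr(a) tr(a b a) - tr(a b)  (reduce the a square) = x^2*z - x*y - z
tr(a^2 b^-1 a) = tr(a^3) tr(b) - tr(a^3 b)  (eliminate b^-1) = x^3*y - x^2*z - 2*x*y + z
so tr(a b a^3) = tr(a) tr(a^2 b a) - tr(a^2 b)  (reduce the a square) = x^3*z - x^2*y - 2*x*z + y
so tr(b a b a) = tr(a b) tr(a b) - tr(1)  (split on a) = z^2 - 2
so tr(b a b) = tr(b) tr(a b) - tr(a)  (reduce the b square) = y*z - x
tr(a b a b a) = tr(a) tr(b a b a) - tr(b a b)  (reduce the a square) = x*z^2 - y*z - x
so tr(a b a^3 b) = tr(a) tr(a b a b a) - tr(a b a b)  (reduce the a square) = x^2*z^2 - x*y*z - x^2 - z^2 + 2
tr(a b^-1 a b a^2) = tr(a b a^3) tr(b) - tr(a b a^3 b)  (eliminate b^-1) = x^3*y*z - x^2*y^2 - x^2*z^2 - x*y*z + x^2 + y^2 + z^2 - 2
reduce: tr(b^2) = tr(b) tr(b) - tr(1)  (reduce the b square) = y^2 - 2
reduce: tr(b a^2 b) = tr(a) tr(b^2 a) - tr(b^2)  (reduce the a square) = x*y*z - x^2 - y^2 + 2
tr(a b a^2 b a) = tr(a) tr(b a^2 b a) - tr(b a^2 b)  (reduce the a square) = x^2*z^2 - 2*x*y*z + y^2 - 2
reduce: tr(b a b a b a) = tr(a b) tr(a b a b) - tr(a^-1 b^-1)  (split on a) = z^3 - 3*z
tr(b a b a b) = tr(b) tr(a b a b) - tr(a b a)  (reduce the b square) = y*z^2 - x*z - y
so tr(a b a^2 b a b) = tr(a) tr(b a b a b a) - tr(b a b a b)  (reduce the a square) = x*z^3 - y*z^2 - 2*x*z + y
tr(a b^-1 a b a^2 b) = tr(a b a^2 b a) tr(b) - tr(a b a^2 b a b)  (eliminate b^-1) = x^2*y*z^2 - 2*x*y^2*z - x*z^3 + y^3 + y*z^2 + 2*x*z - 3*y
reduce: tr(b a^2 b^-1 a b^-1 a) = tr(a b^-1 a b a^2) tr(b) - tr(a b^-1 a b a^2 b)  (eliminate b^-1) = x^3*y^2*z - x^2*y^3 - 2*x^2*y*z^2 + x*y^2*z + x*z^3 + x^2*y - 2*x*z + y
so tr(b^-1 a^-1 b a^2 b^-1 a) = tr(b a^2 b^-1 a b^-1) tr(a) - tr(b a^2 b^-1 a b^-1 a)  (eliminate a^-1) = -x^3*y^2*z + x^4*y + x^2*y^3 + 2*x^2*y*z^2 - x^3*z - x*y^2*z - x*z^3 - 3*x^2*y + 3*x*z - y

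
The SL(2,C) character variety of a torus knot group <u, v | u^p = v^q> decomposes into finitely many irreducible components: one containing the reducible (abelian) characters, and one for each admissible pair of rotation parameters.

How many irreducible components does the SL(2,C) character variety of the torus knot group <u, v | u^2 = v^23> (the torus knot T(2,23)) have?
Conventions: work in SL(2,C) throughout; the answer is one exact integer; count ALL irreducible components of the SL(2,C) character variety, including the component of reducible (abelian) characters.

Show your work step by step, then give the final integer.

In the torus knot group T(2,23), u^2 = v^23 is central, so an irreducible representation sends it to +I or -I (Schur).
This locks tr(u) to 2*cos(pi*alpha/2), alpha in 1..1, and tr(v) to 2*cos(pi*beta/23), beta in 1..22, on each component of irreducible characters.
u^2 = (-1)^alpha I and v^23 = (-1)^beta I must agree, so alpha and beta have equal parity.
Enumerate parity-matched pairs: 1*11 odd-odd plus 0*11 even-even gives 11.
That is 11 components of irreducible characters, and with the reducible (abelian) component the total is 12.

12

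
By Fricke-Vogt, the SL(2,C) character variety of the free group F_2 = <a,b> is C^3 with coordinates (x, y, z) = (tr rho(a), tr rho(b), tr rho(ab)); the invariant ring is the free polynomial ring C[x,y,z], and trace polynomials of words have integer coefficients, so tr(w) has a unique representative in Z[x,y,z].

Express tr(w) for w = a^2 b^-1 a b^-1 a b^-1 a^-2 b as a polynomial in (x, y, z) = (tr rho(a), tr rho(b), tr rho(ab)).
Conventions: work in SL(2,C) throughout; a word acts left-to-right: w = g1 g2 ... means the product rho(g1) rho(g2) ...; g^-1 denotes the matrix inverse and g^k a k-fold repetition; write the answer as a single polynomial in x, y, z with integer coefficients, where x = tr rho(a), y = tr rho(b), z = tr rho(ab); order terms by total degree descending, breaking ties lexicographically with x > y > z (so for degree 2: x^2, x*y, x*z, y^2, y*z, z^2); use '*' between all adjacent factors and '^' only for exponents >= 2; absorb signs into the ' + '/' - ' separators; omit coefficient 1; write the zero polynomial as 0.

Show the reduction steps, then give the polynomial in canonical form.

tr(a^2) = tr(a) tr(a) - tr(1)   [square of a] = x^2 - 2
tr(a^3) = tr(a) tr(a^2) - tr(a)   [square of a] = x^3 - 3*x
tr(a^2 b) = tr(a) tr(b a) - tr(b)   [square of a] = x*z - y
tr(a b^2 a) = tr(b) tr(a^2 b) - tr(a^2)   [square of b] = x*y*z - x^2 - y^2 + 2
tr(a b^2) = tr(b) tr(a b) - tr(a)   [square of b] = y*z - x
tr(a b^2 a^2) = tr(a) tr(a b^2 a) - tr(a b^2)   [square of a] = x^2*y*z - x^3 - x*y^2 - y*z + 3*x
tr(a b^2 a^3) = tr(a) tr(a b^2 a^2) - tr(a b^2 a)   [square of a] = x^3*y*z - x^4 - x^2*y^2 - 2*x*y*z + 4*x^2 + y^2 - 2
tr(b a b a) = tr(a b) tr(a b) - tr(1)   [split at a repeated a] = z^2 - 2
tr(a b a b a) = tr(a) tr(b a b a) - tr(b a b)   [square of a] = x*z^2 - y*z - x
tr(a^3 b a b) = tr(a) tr(a b a b a) - tr(a b a b)   [square of a] = x^2*z^2 - x*y*z - x^2 - z^2 + 2
tr(a^2 b a) = tr(a) tr(b a^2) - tr(b a)   [square of a] = x^2*z - x*y - z
tr(a^3 b a) = tr(a) tr(a^2 b a) - tr(a^2 b)   [square of a] = x^3*z - x^2*y - 2*x*z + y
tr(a b^2 a^3 b) = tr(b) tr(a^3 b a b) - tr(a^3 b a)   [square of b] = x^2*y*z^2 - x^3*z - x*y^2*z - y*z^2 + 2*x*z + y
tr(b a^3 b^-1 a b) = tr(a b^2 a^3) tr(b) - tr(a b^2 a^3 b)   [inverse elimination on b] = x^3*y^2*z - x^4*y - x^2*y^3 - x^2*y*z^2 + x^3*z - x*y^2*z + 4*x^2*y + y^3 + y*z^2 - 2*x*z - 3*y
tr(a b a b a^3) = tr(a) tr(b a b a^3) - tr(b a b a^2)   [square of a] = x^3*z^2 - x^2*y*z - x^3 - 2*x*z^2 + y*z + 3*x
tr(b a b a b a) = tr(a b a b) tr(a b) - tr(b a)   [split at a repeated a] = z^3 - 3*z
tr(b a b a b) = tr(b) tr(a b a b) - tr(a b a)   [square of b] = y*z^2 - x*z - y
tr(b a b a b a^2) = tr(a) tr(b a b a b a) - tr(b a b a b)   [square of a] = x*z^3 - y*z^2 - 2*x*z + y
tr(a b a b a^3 b) = tr(a) tr(b a b a b a^2) - tr(b a b a b a)   [square of a] = x^2*z^3 - x*y*z^2 - 2*x^2*z - z^3 + x*y + 3*z
tr(b a^3 b^-1 a b a) = tr(a b a b a^3) tr(b) - tr(a b a b a^3 b)   [inverse elimination on b] = x^3*y*z^2 - x^2*y^2*z - x^2*z^3 - x^3*y - x*y*z^2 + 2*x^2*z + y^2*z + z^3 + 2*x*y - 3*z
tr(a^-1 b a^3 b^-1 a b) = tr(b a^3 b^-1 a b) tr(a) - tr(b a^3 b^-1 a b a)   [inverse elimination on a] = x^4*y^2*z - x^5*y - x^3*y^3 - 2*x^3*y*z^2 + x^4*z + x^2*z^3 + 5*x^3*y + x*y^3 + 2*x*y*z^2 - 4*x^2*z - y^2*z - z^3 - 5*x*y + 3*z
tr(a b^-1 a b^-1 a^-1 b a^2) = tr(a^-1 b a^3 b^-1 a) tr(b) - tr(a^-1 b a^3 b^-1 a b)   [inverse elimination on b] = -x^4*y^2*z + x^5*y + x^3*y^3 + 2*x^3*y*z^2 - x^4*z - x^2*z^3 - 4*x^3*y - x*y^3 - 2*x*y*z^2 + 4*x^2*z + y^2*z + z^3 + 2*x*y - 3*z
tr(b^2 a b) = tr(b) tr(b a b) - tr(b a)   [square of b] = y^2*z - x*y - z
tr(b a^2 b^2 a) = tr(a) tr(b^2 a b a) - tr(b^2 a b)   [square of a] = x*y*z^2 - x^2*z - y^2*z + z
tr(b a^2 b^2) = tr(b) tr(a^2 b^2) - tr(a^2 b)   [square of b] = x*y^2*z - x^2*y - y^3 - x*z + 3*y
tr(b a^2 b a^2 b) = tr(a) tr(b a^2 b^2 a) - tr(b a^2 b^2)   [square of a] = x^2*y*z^2 - x^3*z - 2*x*y^2*z + x^2*y + y^3 + 2*x*z - 3*y
tr(b a^2 b a^2 b a) = tr(a) tr(b a b a^2 b a) - tr(b a b a^2 b)   [square of a] = x^2*z^3 - 2*x*y*z^2 - x^2*z + y^2*z + x*y - z
tr(a b a^-1 b a^2 b a) = tr(b a^2 b a^2 b) tr(a) - tr(b a^2 b a^2 b a)   [inverse elimination on a] = x^3*y*z^2 - x^4*z - 2*x^2*y^2*z - x^2*z^3 + x^3*y + x*y^3 + 2*x*y*z^2 + 3*x^2*z - y^2*z - 4*x*y + z
tr(b a^2 b a b a b) = tr(b) tr(a^2 b a b a b) - tr(a^2 b a b a)   [square of b] = x*y*z^3 - x^2*z^2 - y^2*z^2 - x*y*z + x^2 + y^2 + z^2 - 2
tr(b a b a b a b a) = tr(b a) tr(b a b a b a) - tr(b^-1 a^-1 b^-1 a^-1)   [split at a repeated b] = z^4 - 4*z^2 + 2
tr(b a b a b a b) = tr(b) tr(a b a b a b) - tr(a b a b a)   [square of b] = y*z^3 - x*z^2 - 2*y*z + x
tr(b a^2 b a b a b a) = tr(a) tr(b a b a b a b a) - tr(b a b a b a b)   [square of a] = x*z^4 - y*z^3 - 3*x*z^2 + 2*y*z + x
tr(a b a^-1 b a^2 b a b) = tr(b a^2 b a b a b) tr(a) - tr(b a^2 b a b a b a)   [inverse elimination on a] = x^2*y*z^3 - x^3*z^2 - x*y^2*z^2 - x*z^4 - x^2*y*z + y*z^3 + x^3 + x*y^2 + 4*x*z^2 - 2*y*z - 3*x
tr(a^-1 b a^2 b a b^-1 a b) = tr(a b a^-1 b a^2 b a) tr(b) - tr(a b a^-1 b a^2 b a b)   [inverse elimination on b] = x^3*y^2*z^2 - x^4*y*z - 2*x^2*y^3*z - 2*x^2*y*z^3 + x^3*y^2 + x^3*z^2 + x*y^4 + 3*x*y^2*z^2 + x*z^4 + 4*x^2*y*z - y^3*z - y*z^3 - x^3 - 5*x*y^2 - 4*x*z^2 + 3*y*z + 3*x
tr(a b^-1 a b^-1 a^-1 b a^2 b) = tr(a^-1 b a^2 b a b^-1 a) tr(b) - tr(a^-1 b a^2 b a b^-1 a b)   [inverse elimination on b] = -x^3*y^2*z^2 + x^4*y*z + 2*x^2*y^3*z + 2*x^2*y*z^3 - x^3*y^2 - x^3*z^2 - x*y^4 - 3*x*y^2*z^2 - x*z^4 - 3*x^2*y*z + y^3*z + y*z^3 + x^3 + 4*x*y^2 + 4*x*z^2 - 4*y*z - 3*x
tr(b a^2 b^-1 a b^-1 a b^-1 a^-1) = tr(a b^-1 a b^-1 a^-1 b a^2) tr(b) - tr(a b^-1 a b^-1 a^-1 b a^2 b)   [inverse elimination on b] = -x^4*y^3*z + x^5*y^2 + x^3*y^4 + 3*x^3*y^2*z^2 - 2*x^4*y*z - 2*x^2*y^3*z - 3*x^2*y*z^3 - 3*x^3*y^2 + x^3*z^2 + x*y^2*z^2 + x*z^4 + 7*x^2*y*z - x^3 - 2*x*y^2 - 4*x*z^2 + y*z + 3*x
tr(a^4) = tr(a) tr(a^3) - tr(a^2)   [square of a] = x^4 - 4*x^2 + 2
tr(a^3 b^-1 a) = tr(a^4) tr(b) - tr(a^4 b)   [inverse elimination on b] = x^4*y - x^3*z - 3*x^2*y + 2*x*z + y
tr(a^3 b^-1 a b) = tr(a b a^3) tr(b) - tr(a b a^3 b)   [inverse elimination on b] = x^3*y*z - x^2*y^2 - x^2*z^2 - x*y*z + x^2 + y^2 + z^2 - 2
tr(a^2 b^-1 a b^-1 a) = tr(a^3 b^-1 a) tr(b) - tr(a^3 b^-1 a b)   [inverse elimination on b] = x^4*y^2 - 2*x^3*y*z - 2*x^2*y^2 + x^2*z^2 + 3*x*y*z - x^2 - z^2 + 2
tr(a^2 b^-1 a b^-1 a b^-1 a^-2 b) = tr(b a^2 b^-1 a b^-1 a b^-1 a^-1) tr(a) - tr(b a^2 b^-1 a b^-1 a b^-1)   [inverse elimination on a] = -x^5*y^3*z + x^6*y^2 + x^4*y^4 + 3*x^4*y^2*z^2 - 2*x^5*y*z - 2*x^3*y^3*z - 3*x^3*y*z^3 - 4*x^4*y^2 + x^4*z^2 + x^2*y^2*z^2 + x^2*z^4 + 9*x^3*y*z - x^4 - 5*x^2*z^2 - 2*x*y*z + 4*x^2 + z^2 - 2

-x^5*y^3*z + x^6*y^2 + x^4*y^4 + 3*x^4*y^2*z^2 - 2*x^5*y*z - 2*x^3*y^3*z - 3*x^3*y*z^3 - 4*x^4*y^2 + x^4*z^2 + x^2*y^2*z^2 + x^2*z^4 + 9*x^3*y*z - x^4 - 5*x^2*z^2 - 2*x*y*z + 4*x^2 + z^2 - 2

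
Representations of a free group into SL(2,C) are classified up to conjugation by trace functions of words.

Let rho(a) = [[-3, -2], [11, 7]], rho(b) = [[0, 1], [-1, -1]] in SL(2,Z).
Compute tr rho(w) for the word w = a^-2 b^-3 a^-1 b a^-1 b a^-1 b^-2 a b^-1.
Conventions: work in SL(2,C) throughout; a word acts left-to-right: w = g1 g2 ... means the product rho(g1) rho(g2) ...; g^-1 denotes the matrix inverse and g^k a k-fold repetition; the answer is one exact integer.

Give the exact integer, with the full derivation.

rho(a^-1) = [[7, 2], [-11, -3]]
... * rho(a^-1) = [[7, 2], [-11, -3]]  ->  [[27, 8], [-44, -13]]
... * rho(b^-1) = [[-1, -1], [1, 0]]  ->  [[-19, -27], [31, 44]]
... * rho(b^-1) = [[-1, -1], [1, 0]]  ->  [[-8, 19], [13, -31]]
... * rho(b^-1) = [[-1, -1], [1, 0]]  ->  [[27, 8], [-44, -13]]
... * rho(a^-1) = [[7, 2], [-11, -3]]  ->  [[101, 30], [-165, -49]]
... * rho(b) = [[0, 1], [-1, -1]]  ->  [[-30, 71], [49, -116]]
... * rho(a^-1) = [[7, 2], [-11, -3]]  ->  [[-991, -273], [1619, 446]]
... * rho(b) = [[0, 1], [-1, -1]]  ->  [[273, -718], [-446, 1173]]
... * rho(a^-1) = [[7, 2], [-11, -3]]  ->  [[9809, 2700], [-16025, -4411]]
... * rho(b^-1) = [[-1, -1], [1, 0]]  ->  [[-7109, -9809], [11614, 16025]]
... * rho(b^-1) = [[-1, -1], [1, 0]]  ->  [[-2700, 7109], [4411, -11614]]
... * rho(a) = [[-3, -2], [11, 7]]  ->  [[86299, 55163], [-140987, -90120]]
... * rho(b^-1) = [[-1, -1], [1, 0]]  ->  [[-31136, -86299], [50867, 140987]]
tr = -31136 + 140987 = 109851

109851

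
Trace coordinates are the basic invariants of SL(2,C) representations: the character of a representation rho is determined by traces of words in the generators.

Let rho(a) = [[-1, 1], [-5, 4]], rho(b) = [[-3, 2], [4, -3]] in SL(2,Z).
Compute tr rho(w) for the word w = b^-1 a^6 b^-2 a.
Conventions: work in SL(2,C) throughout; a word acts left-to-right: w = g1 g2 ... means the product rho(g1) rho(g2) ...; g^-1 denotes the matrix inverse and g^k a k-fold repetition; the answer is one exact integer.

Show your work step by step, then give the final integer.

-831

rho(b^-1) = [[-3, -2], [-4, -3]]
... * rho(a) = [[-1, 1], [-5, 4]]  ->  [[13, -11], [19, -16]]
... * rho(a) = [[-1, 1], [-5, 4]]  ->  [[42, -31], [61, -45]]
... * rho(a) = [[-1, 1], [-5, 4]]  ->  [[113, -82], [164, -119]]
... * rho(a) = [[-1, 1], [-5, 4]]  ->  [[297, -215], [431, -312]]
... * rho(a) = [[-1, 1], [-5, 4]]  ->  [[778, -563], [1129, -817]]
... * rho(a) = [[-1, 1], [-5, 4]]  ->  [[2037, -1474], [2956, -2139]]
... * rho(b^-1) = [[-3, -2], [-4, -3]]  ->  [[-215, 348], [-312, 505]]
... * rho(b^-1) = [[-3, -2], [-4, -3]]  ->  [[-747, -614], [-1084, -891]]
... * rho(a) = [[-1, 1], [-5, 4]]  ->  [[3817, -3203], [5539, -4648]]
tr = 3817 + -4648 = -831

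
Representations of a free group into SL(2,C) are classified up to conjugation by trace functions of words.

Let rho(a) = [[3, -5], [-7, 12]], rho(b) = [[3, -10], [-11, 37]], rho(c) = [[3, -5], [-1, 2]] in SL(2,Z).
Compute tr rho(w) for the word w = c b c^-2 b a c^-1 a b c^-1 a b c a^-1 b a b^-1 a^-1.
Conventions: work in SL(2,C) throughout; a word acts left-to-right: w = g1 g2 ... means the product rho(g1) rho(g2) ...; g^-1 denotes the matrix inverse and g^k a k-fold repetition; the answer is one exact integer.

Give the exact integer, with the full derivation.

1091760834484187

rho(c) = [[3, -5], [-1, 2]]
... * rho(b) = [[3, -10], [-11, 37]]  ->  [[64, -215], [-25, 84]]
... * rho(c^-1) = [[2, 5], [1, 3]]  ->  [[-87, -325], [34, 127]]
... * rho(c^-1) = [[2, 5], [1, 3]]  ->  [[-499, -1410], [195, 551]]
... * rho(b) = [[3, -10], [-11, 37]]  ->  [[14013, -47180], [-5476, 18437]]
... * rho(a) = [[3, -5], [-7, 12]]  ->  [[372299, -636225], [-145487, 248624]]
... * rho(c^-1) = [[2, 5], [1, 3]]  ->  [[108373, -47180], [-42350, 18437]]
... * rho(a) = [[3, -5], [-7, 12]]  ->  [[655379, -1108025], [-256109, 432994]]
... * rho(b) = [[3, -10], [-11, 37]]  ->  [[14154412, -47550715], [-5531261, 18581868]]
... * rho(c^-1) = [[2, 5], [1, 3]]  ->  [[-19241891, -71880085], [7519346, 28089299]]
... * rho(a) = [[3, -5], [-7, 12]]  ->  [[445434922, -766351565], [-174067055, 299474858]]
... * rho(b) = [[3, -10], [-11, 37]]  ->  [[9766171981, -32809357125], [-3816424603, 12821240296]]
... * rho(c) = [[3, -5], [-1, 2]]  ->  [[62107873068, -114449574155], [-24270514105, 44724603607]]
... * rho(a^-1) = [[12, 5], [7, 3]]  ->  [[-55852542269, -32809357125], [21826055989, 12821240296]]
... * rho(b) = [[3, -10], [-11, 37]]  ->  [[193345301568, -655420790935], [-75555475289, 256125331062]]
... * rho(a) = [[3, -5], [-7, 12]]  ->  [[5167981441249, -8831775999060], [-2019543743301, 3451281349189]]
... * rho(b^-1) = [[37, 10], [11, 3]]  ->  [[94065777336553, 25184486415310], [-36759023661058, -9841593385443]]
... * rho(a^-1) = [[12, 5], [7, 3]]  ->  [[1305080732945806, 545882345928695], [-509999437630797, -213319898461619]]
tr = 1305080732945806 + -213319898461619 = 1091760834484187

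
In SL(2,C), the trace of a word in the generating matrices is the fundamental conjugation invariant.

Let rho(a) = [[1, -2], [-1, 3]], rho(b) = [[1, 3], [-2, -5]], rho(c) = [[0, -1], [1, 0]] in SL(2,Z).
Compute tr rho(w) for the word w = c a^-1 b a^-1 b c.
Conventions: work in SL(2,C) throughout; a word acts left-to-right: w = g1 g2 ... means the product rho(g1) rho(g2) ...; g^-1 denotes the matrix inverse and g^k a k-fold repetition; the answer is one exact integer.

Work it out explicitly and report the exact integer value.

-7

rho(c) = [[0, -1], [1, 0]]
... * rho(a^-1) = [[3, 2], [1, 1]]  ->  [[-1, -1], [3, 2]]
... * rho(b) = [[1, 3], [-2, -5]]  ->  [[1, 2], [-1, -1]]
... * rho(a^-1) = [[3, 2], [1, 1]]  ->  [[5, 4], [-4, -3]]
... * rho(b) = [[1, 3], [-2, -5]]  ->  [[-3, -5], [2, 3]]
... * rho(c) = [[0, -1], [1, 0]]  ->  [[-5, 3], [3, -2]]
tr = -5 + -2 = -7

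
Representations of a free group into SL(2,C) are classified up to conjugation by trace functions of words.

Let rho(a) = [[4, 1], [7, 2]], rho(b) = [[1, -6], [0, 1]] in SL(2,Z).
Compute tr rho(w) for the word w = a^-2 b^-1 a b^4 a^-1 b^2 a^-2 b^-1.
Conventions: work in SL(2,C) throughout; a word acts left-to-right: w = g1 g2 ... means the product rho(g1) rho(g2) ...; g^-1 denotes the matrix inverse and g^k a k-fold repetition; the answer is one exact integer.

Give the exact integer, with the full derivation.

-832438510

rho(a^-1) = [[2, -1], [-7, 4]]
... * rho(a^-1) = [[2, -1], [-7, 4]]  ->  [[11, -6], [-42, 23]]
... * rho(b^-1) = [[1, 6], [0, 1]]  ->  [[11, 60], [-42, -229]]
... * rho(a) = [[4, 1], [7, 2]]  ->  [[464, 131], [-1771, -500]]
... * rho(b) = [[1, -6], [0, 1]]  ->  [[464, -2653], [-1771, 10126]]
... * rho(b) = [[1, -6], [0, 1]]  ->  [[464, -5437], [-1771, 20752]]
... * rho(b) = [[1, -6], [0, 1]]  ->  [[464, -8221], [-1771, 31378]]
... * rho(b) = [[1, -6], [0, 1]]  ->  [[464, -11005], [-1771, 42004]]
... * rho(a^-1) = [[2, -1], [-7, 4]]  ->  [[77963, -44484], [-297570, 169787]]
... * rho(b) = [[1, -6], [0, 1]]  ->  [[77963, -512262], [-297570, 1955207]]
... * rho(b) = [[1, -6], [0, 1]]  ->  [[77963, -980040], [-297570, 3740627]]
... * rho(a^-1) = [[2, -1], [-7, 4]]  ->  [[7016206, -3998123], [-26779529, 15260078]]
... * rho(a^-1) = [[2, -1], [-7, 4]]  ->  [[42019273, -23008698], [-160379604, 87819841]]
... * rho(b^-1) = [[1, 6], [0, 1]]  ->  [[42019273, 229106940], [-160379604, -874457783]]
tr = 42019273 + -874457783 = -832438510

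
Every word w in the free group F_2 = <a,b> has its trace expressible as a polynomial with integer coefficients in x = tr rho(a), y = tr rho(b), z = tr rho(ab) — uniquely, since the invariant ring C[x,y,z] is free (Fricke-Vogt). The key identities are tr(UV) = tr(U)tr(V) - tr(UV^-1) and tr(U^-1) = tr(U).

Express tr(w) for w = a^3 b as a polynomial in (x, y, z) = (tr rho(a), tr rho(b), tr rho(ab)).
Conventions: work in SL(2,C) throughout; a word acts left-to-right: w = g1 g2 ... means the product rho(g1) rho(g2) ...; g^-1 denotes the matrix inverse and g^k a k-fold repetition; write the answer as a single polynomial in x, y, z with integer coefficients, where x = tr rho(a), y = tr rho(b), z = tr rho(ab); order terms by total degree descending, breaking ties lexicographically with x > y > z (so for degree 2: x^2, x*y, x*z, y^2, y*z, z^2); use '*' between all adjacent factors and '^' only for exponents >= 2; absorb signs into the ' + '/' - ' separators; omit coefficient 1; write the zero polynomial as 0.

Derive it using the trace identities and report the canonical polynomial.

reduce: trace(a b a) = trace(a) * trace(b a) - trace(b) = x*z - y
trace(a^3 b) = trace(a) * trace(a b a) - trace(a b) = x^2*z - x*y - z

x^2*z - x*y - z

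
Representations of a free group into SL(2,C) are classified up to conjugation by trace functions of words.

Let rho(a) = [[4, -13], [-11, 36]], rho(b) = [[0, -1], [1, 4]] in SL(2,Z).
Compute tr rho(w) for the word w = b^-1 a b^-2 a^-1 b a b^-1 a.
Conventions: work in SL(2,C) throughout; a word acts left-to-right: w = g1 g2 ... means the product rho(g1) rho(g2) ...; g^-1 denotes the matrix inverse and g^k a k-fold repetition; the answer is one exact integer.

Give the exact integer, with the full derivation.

rho(b^-1) = [[4, 1], [-1, 0]]
... * rho(a) = [[4, -13], [-11, 36]]  ->  [[5, -16], [-4, 13]]
... * rho(b^-1) = [[4, 1], [-1, 0]]  ->  [[36, 5], [-29, -4]]
... * rho(b^-1) = [[4, 1], [-1, 0]]  ->  [[139, 36], [-112, -29]]
... * rho(a^-1) = [[36, 13], [11, 4]]  ->  [[5400, 1951], [-4351, -1572]]
... * rho(b) = [[0, -1], [1, 4]]  ->  [[1951, 2404], [-1572, -1937]]
... * rho(a) = [[4, -13], [-11, 36]]  ->  [[-18640, 61181], [15019, -49296]]
... * rho(b^-1) = [[4, 1], [-1, 0]]  ->  [[-135741, -18640], [109372, 15019]]
... * rho(a) = [[4, -13], [-11, 36]]  ->  [[-337924, 1093593], [272279, -881152]]
tr = -337924 + -881152 = -1219076

-1219076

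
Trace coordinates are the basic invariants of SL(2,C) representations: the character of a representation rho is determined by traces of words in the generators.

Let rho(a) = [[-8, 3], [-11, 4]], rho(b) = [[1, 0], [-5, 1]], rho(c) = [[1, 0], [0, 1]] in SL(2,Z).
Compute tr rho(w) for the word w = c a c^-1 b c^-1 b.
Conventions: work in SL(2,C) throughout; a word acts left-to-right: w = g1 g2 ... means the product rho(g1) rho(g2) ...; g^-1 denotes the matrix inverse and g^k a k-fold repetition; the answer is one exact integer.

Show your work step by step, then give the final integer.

rho(c) = [[1, 0], [0, 1]]
... * rho(a) = [[-8, 3], [-11, 4]]  ->  [[-8, 3], [-11, 4]]
... * rho(c^-1) = [[1, 0], [0, 1]]  ->  [[-8, 3], [-11, 4]]
... * rho(b) = [[1, 0], [-5, 1]]  ->  [[-23, 3], [-31, 4]]
... * rho(c^-1) = [[1, 0], [0, 1]]  ->  [[-23, 3], [-31, 4]]
... * rho(b) = [[1, 0], [-5, 1]]  ->  [[-38, 3], [-51, 4]]
tr = -38 + 4 = -34

-34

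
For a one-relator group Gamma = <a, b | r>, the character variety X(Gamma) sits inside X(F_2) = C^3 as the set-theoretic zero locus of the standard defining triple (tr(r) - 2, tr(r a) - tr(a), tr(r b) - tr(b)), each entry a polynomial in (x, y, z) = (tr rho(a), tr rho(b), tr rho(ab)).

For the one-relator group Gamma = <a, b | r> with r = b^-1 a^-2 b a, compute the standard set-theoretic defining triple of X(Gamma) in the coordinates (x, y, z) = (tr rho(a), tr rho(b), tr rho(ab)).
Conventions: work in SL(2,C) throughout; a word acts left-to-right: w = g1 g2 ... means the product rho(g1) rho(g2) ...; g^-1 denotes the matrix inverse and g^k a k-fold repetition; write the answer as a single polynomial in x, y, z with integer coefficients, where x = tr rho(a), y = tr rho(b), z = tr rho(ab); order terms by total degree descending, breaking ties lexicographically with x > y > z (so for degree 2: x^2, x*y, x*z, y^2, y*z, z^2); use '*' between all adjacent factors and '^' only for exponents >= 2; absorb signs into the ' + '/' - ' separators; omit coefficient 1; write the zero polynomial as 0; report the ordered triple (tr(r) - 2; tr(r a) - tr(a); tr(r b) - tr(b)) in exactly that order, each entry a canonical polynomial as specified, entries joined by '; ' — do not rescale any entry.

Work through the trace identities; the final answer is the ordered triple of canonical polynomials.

-x^2*y*z + x^3 + x*y^2 + x*z^2 - 3*x - 2; -x^3*y*z + x^4 + x^2*y^2 + x^2*z^2 - 4*x^2 - x + 2; x*y - y - z

tr(a^-1 b) = tr(b) tr(a) - tr(b a)  (eliminate a^-1) = x*y - z
tr(b a b) = tr(b) tr(a b) - tr(a)  (reduce the b square) = y*z - x
tr(b a b a) = tr(a b) tr(a b) - tr(1)  (split on a) = z^2 - 2
tr(a^-1 b a b) = tr(b a b) tr(a) - tr(b a b a)  (eliminate a^-1) = x*y*z - x^2 - z^2 + 2
tr(a^-2 b a b) = tr(a^-1 b a b) tr(a) - tr(a^-1 b a b a)  (eliminate a^-1) = x^2*y*z - x^3 - x*z^2 - y*z + 3*x
tr(b^-1 a^-2 b a) = tr(a^-2 b a) tr(b) - tr(a^-2 b a b)  (eliminate b^-1) = -x^2*y*z + x^3 + x*y^2 + x*z^2 - 3*x
tr(a^2 b) = tr(a) tr(b a) - tr(b)   [square of a] = x*z - y
tr(a^2) = tr(a) tr(a) - tr(1)   [square of a] = x^2 - 2
tr(b a^2 b) = tr(b) tr(a^2 b) - tr(a^2)   [square of b] = x*y*z - x^2 - y^2 + 2
tr(b a^2 b a) = tr(a) tr(b a b a) - tr(b a b)   [square of a] = x*z^2 - y*z - x
tr(a^-1 b a^2 b) = tr(b a^2 b) tr(a) - tr(b a^2 b a)   [inverse elimination on a] = x^2*y*z - x^3 - x*y^2 - x*z^2 + y*z + 3*x
tr(b a^2 b^-1 a^-1) = tr(a^-1 b a^2) tr(b) - tr(a^-1 b a^2 b)   [inverse elimination on b] = -x^2*y*z + x^3 + x*y^2 + x*z^2 - 3*x
tr(b^-1 a^-2 b a^2) = tr(b a^2 b^-1 a^-1) tr(a) - tr(b a^2 b^-1)   [inverse elimination on a] = -x^3*y*z + x^4 + x^2*y^2 + x^2*z^2 - 4*x^2 + 2
assemble the triple (tr(r) - 2; tr(r a) - x; tr(r b) - y)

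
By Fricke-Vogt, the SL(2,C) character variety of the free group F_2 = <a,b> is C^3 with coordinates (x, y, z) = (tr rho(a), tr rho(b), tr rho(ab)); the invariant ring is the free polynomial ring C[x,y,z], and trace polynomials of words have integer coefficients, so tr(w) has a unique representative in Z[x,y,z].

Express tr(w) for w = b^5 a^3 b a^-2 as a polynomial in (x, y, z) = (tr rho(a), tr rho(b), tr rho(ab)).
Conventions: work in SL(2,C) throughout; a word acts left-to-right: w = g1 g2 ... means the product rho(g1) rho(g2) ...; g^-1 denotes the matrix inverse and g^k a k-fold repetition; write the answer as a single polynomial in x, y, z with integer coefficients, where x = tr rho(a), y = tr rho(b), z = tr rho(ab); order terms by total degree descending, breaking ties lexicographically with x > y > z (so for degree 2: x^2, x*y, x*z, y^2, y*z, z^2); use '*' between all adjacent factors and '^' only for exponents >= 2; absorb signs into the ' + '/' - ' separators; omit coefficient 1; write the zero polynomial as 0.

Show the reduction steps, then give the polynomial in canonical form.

x^4*y^5*z - x^5*y^4 - x^3*y^6 - x^3*y^4*z^2 - 3*x^4*y^3*z - x^2*y^5*z + 3*x^5*y^2 + 8*x^3*y^4 + 3*x^3*y^2*z^2 + x*y^6 + x*y^4*z^2 + x^4*y*z + 3*x^2*y^3*z + y^5*z - x^5 - 16*x^3*y^2 - x^3*z^2 - 8*x*y^4 - 3*x*y^2*z^2 - x^2*y*z - 4*y^3*z + 5*x^3 + 16*x*y^2 + x*z^2 + 3*y*z - 5*x

tr(b a b) = tr(b) * tr(a b) - tr(a) = y*z - x
apply: tr(b a b^2) = tr(b) * tr(b a b) - tr(b a) = y^2*z - x*y - z
tr(b^2 a b^2) = tr(b) * tr(b a b^2) - tr(b a b) = y^3*z - x*y^2 - 2*y*z + x
tr(b^5 a) = tr(b) * tr(b^2 a b^2) - tr(b^2 a b) = y^4*z - x*y^3 - 3*y^2*z + 2*x*y + z
tr(b^2) = tr(b) * tr(b) - tr(1) = y^2 - 2
use: tr(b^3) = tr(b) * tr(b^2) - tr(b) = y^3 - 3*y
tr(b^4) = tr(b) * tr(b^3) - tr(b^2) = y^4 - 4*y^2 + 2
apply: tr(b^5) = tr(b) * tr(b^4) - tr(b^3) = y^5 - 5*y^3 + 5*y
tr(a b^5 a) = tr(a) * tr(b^5 a) - tr(b^5) = x*y^4*z - x^2*y^3 - y^5 - 3*x*y^2*z + 2*x^2*y + 5*y^3 + x*z - 5*y
tr(b^2 a^3 b^3) = tr(a) * tr(a b^5 a) - tr(a b^5) = x^2*y^4*z - x^3*y^3 - x*y^5 - 3*x^2*y^2*z - y^4*z + 2*x^3*y + 6*x*y^3 + x^2*z + 3*y^2*z - 7*x*y - z
use: tr(a^2 b^2) = tr(a) * tr(b^2 a) - tr(b^2) = x*y*z - x^2 - y^2 + 2
tr(a^2 b) = tr(a) * tr(b a) - tr(b) = x*z - y
tr(b a^2 b^2) = tr(b) * tr(a^2 b^2) - tr(a^2 b) = x*y^2*z - x^2*y - y^3 - x*z + 3*y
tr(b^4 a^2) = tr(b) * tr(b a^2 b^2) - tr(b a^2 b) = x*y^3*z - x^2*y^2 - y^4 - 2*x*y*z + x^2 + 4*y^2 - 2
tr(b^2 a^3 b^2) = tr(a) * tr(b^4 a^2) - tr(b^4 a) = x^2*y^3*z - x^3*y^2 - x*y^4 - 2*x^2*y*z - y^3*z + x^3 + 5*x*y^2 + 2*y*z - 3*x
tr(b^5 a^3 b) = tr(b) * tr(b^2 a^3 b^3) - tr(b^2 a^3 b^2) = x^2*y^5*z - x^3*y^4 - x*y^6 - 4*x^2*y^3*z - y^5*z + 3*x^3*y^2 + 7*x*y^4 + 3*x^2*y*z + 4*y^3*z - x^3 - 12*x*y^2 - 3*y*z + 3*x
tr(b a b a) = tr(b a) * tr(b a) - tr(1)   [split at repeated b] = z^2 - 2
apply: tr(a^2 b a b) = tr(a) * tr(b a b a) - tr(b a b) = x*z^2 - y*z - x
use: tr(a^2 b a) = tr(a) * tr(a b a) - tr(a b) = x^2*z - x*y - z
tr(a b a b^2 a) = tr(b) * tr(a^2 b a b) - tr(a^2 b a) = x*y*z^2 - x^2*z - y^2*z + z
use: tr(a b a b^2) = tr(b) * tr(a b a b) - tr(a b a) = y*z^2 - x*z - y
tr(b a^3 b a b) = tr(a) * tr(a b a b^2 a) - tr(a b a b^2) = x^2*y*z^2 - x^3*z - x*y^2*z - y*z^2 + 2*x*z + y
use: tr(b a^3 b a) = tr(a) * tr(b a b a^2) - tr(b a b a) = x^2*z^2 - x*y*z - x^2 - z^2 + 2
tr(a^3 b a b^3) = tr(b) * tr(b a^3 b a b) - tr(b a^3 b a) = x^2*y^2*z^2 - x^3*y*z - x*y^3*z - x^2*z^2 - y^2*z^2 + 3*x*y*z + x^2 + y^2 + z^2 - 2
use: tr(a^3 b a b^4) = tr(b) * tr(a^3 b a b^3) - tr(a^3 b a b^2) = x^2*y^3*z^2 - x^3*y^2*z - x*y^4*z - 2*x^2*y*z^2 - y^3*z^2 + x^3*z + 4*x*y^2*z + x^2*y + y^3 + 2*y*z^2 - 2*x*z - 3*y
tr(b^5 a^3 b a) = tr(b) * tr(a^3 b a b^4) - tr(a^3 b a b^3) = x^2*y^4*z^2 - x^3*y^3*z - x*y^5*z - 3*x^2*y^2*z^2 - y^4*z^2 + 2*x^3*y*z + 5*x*y^3*z + x^2*y^2 + x^2*z^2 + y^4 + 3*y^2*z^2 - 5*x*y*z - x^2 - 4*y^2 - z^2 + 2
use: tr(a^-1 b^5 a^3 b) = tr(b^5 a^3 b) * tr(a) - tr(b^5 a^3 b a) = x^3*y^5*z - x^4*y^4 - x^2*y^6 - x^2*y^4*z^2 - 3*x^3*y^3*z + 3*x^4*y^2 + 7*x^2*y^4 + 3*x^2*y^2*z^2 + y^4*z^2 + x^3*y*z - x*y^3*z - x^4 - 13*x^2*y^2 - x^2*z^2 - y^4 - 3*y^2*z^2 + 2*x*y*z + 4*x^2 + 4*y^2 + z^2 - 2
apply: tr(b^5 a^3 b a^-2) = tr(a^-1 b^5 a^3 b) * tr(a) - tr(a^-1 b^5 a^3 b a) = x^4*y^5*z - x^5*y^4 - x^3*y^6 - x^3*y^4*z^2 - 3*x^4*y^3*z - x^2*y^5*z + 3*x^5*y^2 + 8*x^3*y^4 + 3*x^3*y^2*z^2 + x*y^6 + x*y^4*z^2 + x^4*y*z + 3*x^2*y^3*z + y^5*z - x^5 - 16*x^3*y^2 - x^3*z^2 - 8*x*y^4 - 3*x*y^2*z^2 - x^2*y*z - 4*y^3*z + 5*x^3 + 16*x*y^2 + x*z^2 + 3*y*z - 5*x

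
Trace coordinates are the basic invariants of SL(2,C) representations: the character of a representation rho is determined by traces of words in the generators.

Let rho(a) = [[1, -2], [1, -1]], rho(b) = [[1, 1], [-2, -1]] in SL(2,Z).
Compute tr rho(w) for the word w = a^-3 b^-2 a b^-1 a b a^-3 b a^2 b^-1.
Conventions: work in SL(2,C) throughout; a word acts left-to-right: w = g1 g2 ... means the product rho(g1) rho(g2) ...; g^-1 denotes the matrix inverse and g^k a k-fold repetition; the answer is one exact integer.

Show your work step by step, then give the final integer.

47

rho(a^-1) = [[-1, 2], [-1, 1]]
... * rho(a^-1) = [[-1, 2], [-1, 1]]  ->  [[-1, 0], [0, -1]]
... * rho(a^-1) = [[-1, 2], [-1, 1]]  ->  [[1, -2], [1, -1]]
... * rho(b^-1) = [[-1, -1], [2, 1]]  ->  [[-5, -3], [-3, -2]]
... * rho(b^-1) = [[-1, -1], [2, 1]]  ->  [[-1, 2], [-1, 1]]
... * rho(a) = [[1, -2], [1, -1]]  ->  [[1, 0], [0, 1]]
... * rho(b^-1) = [[-1, -1], [2, 1]]  ->  [[-1, -1], [2, 1]]
... * rho(a) = [[1, -2], [1, -1]]  ->  [[-2, 3], [3, -5]]
... * rho(b) = [[1, 1], [-2, -1]]  ->  [[-8, -5], [13, 8]]
... * rho(a^-1) = [[-1, 2], [-1, 1]]  ->  [[13, -21], [-21, 34]]
... * rho(a^-1) = [[-1, 2], [-1, 1]]  ->  [[8, 5], [-13, -8]]
... * rho(a^-1) = [[-1, 2], [-1, 1]]  ->  [[-13, 21], [21, -34]]
... * rho(b) = [[1, 1], [-2, -1]]  ->  [[-55, -34], [89, 55]]
... * rho(a) = [[1, -2], [1, -1]]  ->  [[-89, 144], [144, -233]]
... * rho(a) = [[1, -2], [1, -1]]  ->  [[55, 34], [-89, -55]]
... * rho(b^-1) = [[-1, -1], [2, 1]]  ->  [[13, -21], [-21, 34]]
tr = 13 + 34 = 47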